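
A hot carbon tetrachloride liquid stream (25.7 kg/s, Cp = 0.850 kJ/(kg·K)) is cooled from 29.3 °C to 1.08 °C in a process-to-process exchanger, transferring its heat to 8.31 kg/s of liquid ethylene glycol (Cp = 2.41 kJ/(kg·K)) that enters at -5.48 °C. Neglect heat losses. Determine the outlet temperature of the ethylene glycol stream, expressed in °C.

T_c,out = 25.3 °C

Heat released by hot stream: Q = 25.7 × 0.850 × (29.3 − 1.08) = 616.47 kJ/s
Energy balance on cold side (adiabatic exchanger): Q = ṁ_c·Cp_c·(T_c,out − T_c,in)
T_c,out = -5.48 + 616.47/(8.31 × 2.41) = 25.302 °C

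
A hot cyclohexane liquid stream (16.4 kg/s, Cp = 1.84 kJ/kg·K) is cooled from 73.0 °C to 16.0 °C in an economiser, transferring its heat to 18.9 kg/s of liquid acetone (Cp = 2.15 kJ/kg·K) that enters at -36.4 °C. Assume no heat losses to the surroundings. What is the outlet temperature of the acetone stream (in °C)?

Heat released by hot stream: Q = 16.4 × 1.84 × (73.0 − 16.0) = 1720 kJ/s
Energy balance on cold side (adiabatic exchanger): Q = ṁ_c·Cp_c·(T_c,out − T_c,in)
T_c,out = -36.4 + 1720/(18.9 × 2.15) = 5.9288 °C

T_c,out = 5.93 °C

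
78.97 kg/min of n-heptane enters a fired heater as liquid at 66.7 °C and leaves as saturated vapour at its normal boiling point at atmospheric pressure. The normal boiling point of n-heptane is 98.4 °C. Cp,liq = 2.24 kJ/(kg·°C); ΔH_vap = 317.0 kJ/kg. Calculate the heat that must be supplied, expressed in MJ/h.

liquid 66.7→98.4 °C: 71.008 kJ/kg
vaporisation at 98.4 °C: 317 kJ/kg
Δh = 71.008 + 317 = 388.01 kJ/kg
Q = ṁ·Δh = 78.97 kg/min × 388.01 kJ/kg = 30641 kJ/min
|Q| = 510.68 kW = 1838.5 MJ/h

Q = 1840 MJ/h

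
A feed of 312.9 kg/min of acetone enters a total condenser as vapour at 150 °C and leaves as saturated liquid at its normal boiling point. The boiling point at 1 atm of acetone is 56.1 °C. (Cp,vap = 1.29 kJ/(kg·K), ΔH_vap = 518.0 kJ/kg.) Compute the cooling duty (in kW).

vapour 150→56.1 °C: -121.13 kJ/kg
condensation at 56.1 °C: -518 kJ/kg
Δh = -121.13 + -518 = -639.13 kJ/kg
Q = ṁ·Δh = 312.9 kg/min × -639.13 kJ/kg = -199980 kJ/min
|Q| = 3333.1 kW

Q_c = 3330 kW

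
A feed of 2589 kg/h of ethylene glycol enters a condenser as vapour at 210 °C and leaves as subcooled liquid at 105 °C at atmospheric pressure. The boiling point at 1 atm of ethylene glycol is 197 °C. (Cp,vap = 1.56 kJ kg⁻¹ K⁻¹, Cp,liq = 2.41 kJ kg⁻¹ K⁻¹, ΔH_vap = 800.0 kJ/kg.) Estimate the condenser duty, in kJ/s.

vapour 210→197 °C: -20.28 kJ/kg
condensation at 197 °C: -800 kJ/kg
liquid 197→105 °C: -221.72 kJ/kg
Δh = -20.28 + -800 + -221.72 = -1042 kJ/kg
Q = ṁ·Δh = 2589 kg/h × -1042 kJ/kg = -2.6977e+06 kJ/h
|Q| = 749.37 kW

Q_c = 749 kJ/s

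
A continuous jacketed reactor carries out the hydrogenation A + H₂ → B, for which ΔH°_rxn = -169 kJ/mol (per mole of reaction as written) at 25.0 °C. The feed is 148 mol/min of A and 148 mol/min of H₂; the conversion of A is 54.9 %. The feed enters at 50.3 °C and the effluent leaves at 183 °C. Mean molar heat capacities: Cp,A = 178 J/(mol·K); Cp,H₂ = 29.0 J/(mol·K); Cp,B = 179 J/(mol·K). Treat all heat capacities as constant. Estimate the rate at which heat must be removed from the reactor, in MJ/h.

Extent of reaction ξ = 0.549 × 148 = 81.252 mol/min
Reaction term: ξ·ΔH°_rxn = 81.252 × -169 = -13732 kJ/min
Sensible, feed 50.3→25 °C: -775.09 kJ/min
Outlet flows (mol/min): A 66.748, H₂ 66.748, B 81.252
Sensible, products 25→183 °C: 4481 kJ/min
Q = ΔH = -10026 kJ/min = -167.09 kW
Heat removed = 601.54 MJ/h

Q_out = 602 MJ/h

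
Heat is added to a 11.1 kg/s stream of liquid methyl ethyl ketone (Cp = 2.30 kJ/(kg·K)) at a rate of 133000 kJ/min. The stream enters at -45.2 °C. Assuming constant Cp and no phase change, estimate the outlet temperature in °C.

T_out = 41.6 °C

Q = 133000 kJ/min = 2216.7 kJ/s
ΔT = Q/(ṁ·Cp) = 2216.7/(11.1×2.30) = 86.826 K
T_out = -45.2 + 86.826 = 41.626 °C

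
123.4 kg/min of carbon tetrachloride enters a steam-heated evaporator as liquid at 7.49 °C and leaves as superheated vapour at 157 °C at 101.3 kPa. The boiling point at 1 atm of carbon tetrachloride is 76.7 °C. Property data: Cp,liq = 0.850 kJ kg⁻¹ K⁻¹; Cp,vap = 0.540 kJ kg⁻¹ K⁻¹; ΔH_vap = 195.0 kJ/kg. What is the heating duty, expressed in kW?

Q = 611 kW

liquid 7.49→76.7 °C: 58.829 kJ/kg
vaporisation at 76.7 °C: 195 kJ/kg
vapour 76.7→157 °C: 43.362 kJ/kg
Δh = 58.829 + 195 + 43.362 = 297.19 kJ/kg
Q = ṁ·Δh = 123.4 kg/min × 297.19 kJ/kg = 36673 kJ/min
|Q| = 611.22 kW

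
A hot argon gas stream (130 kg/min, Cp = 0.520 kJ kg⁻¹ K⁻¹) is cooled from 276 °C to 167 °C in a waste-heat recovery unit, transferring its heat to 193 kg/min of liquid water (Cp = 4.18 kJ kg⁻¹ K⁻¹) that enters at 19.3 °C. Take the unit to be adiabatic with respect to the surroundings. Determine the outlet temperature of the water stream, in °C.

Heat released by hot stream: Q = 130 × 0.520 × (276 − 167) = 7368.4 kJ/min
Energy balance on cold side (adiabatic exchanger): Q = ṁ_c·Cp_c·(T_c,out − T_c,in)
T_c,out = 19.3 + 7368.4/(193 × 4.18) = 28.434 °C

T_c,out = 28.4 °C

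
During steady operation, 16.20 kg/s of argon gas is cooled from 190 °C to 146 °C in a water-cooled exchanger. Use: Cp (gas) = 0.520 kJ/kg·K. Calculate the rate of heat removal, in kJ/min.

Q = ṁ·Cp·ΔT = 16.20 × 0.520 × (146 − 190) = -370.66 kJ/s
Cooling duty = 22239 kJ/min

Q_c = 22200 kJ/min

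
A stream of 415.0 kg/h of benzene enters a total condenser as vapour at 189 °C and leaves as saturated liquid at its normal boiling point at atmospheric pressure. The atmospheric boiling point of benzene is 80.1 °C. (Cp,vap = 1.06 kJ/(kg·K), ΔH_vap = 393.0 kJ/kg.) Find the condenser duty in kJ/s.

vapour 189→80.1 °C: -115.43 kJ/kg
condensation at 80.1 °C: -393 kJ/kg
Δh = -115.43 + -393 = -508.43 kJ/kg
Q = ṁ·Δh = 415.0 kg/h × -508.43 kJ/kg = -211000 kJ/h
|Q| = 58.611 kW

Q_c = 58.6 kJ/s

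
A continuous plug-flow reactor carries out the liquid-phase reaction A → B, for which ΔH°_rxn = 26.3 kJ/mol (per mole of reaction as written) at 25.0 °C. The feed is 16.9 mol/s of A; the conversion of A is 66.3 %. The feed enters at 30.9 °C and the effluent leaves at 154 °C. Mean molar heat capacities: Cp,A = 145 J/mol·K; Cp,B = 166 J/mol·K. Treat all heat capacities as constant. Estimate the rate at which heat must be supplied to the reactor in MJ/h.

Extent of reaction ξ = 0.663 × 16.9 = 11.205 mol/s
Reaction term: ξ·ΔH°_rxn = 11.205 × 26.3 = 294.68 kJ/s
Sensible, feed 30.9→25 °C: -14.458 kJ/s
Outlet flows (mol/s): A 5.6953, B 11.205
Sensible, products 25→154 °C: 346.47 kJ/s
Q = ΔH = 626.69 kJ/s = 626.69 kW
Heat supplied = 2256.1 MJ/h

Q_in = 2260 MJ/h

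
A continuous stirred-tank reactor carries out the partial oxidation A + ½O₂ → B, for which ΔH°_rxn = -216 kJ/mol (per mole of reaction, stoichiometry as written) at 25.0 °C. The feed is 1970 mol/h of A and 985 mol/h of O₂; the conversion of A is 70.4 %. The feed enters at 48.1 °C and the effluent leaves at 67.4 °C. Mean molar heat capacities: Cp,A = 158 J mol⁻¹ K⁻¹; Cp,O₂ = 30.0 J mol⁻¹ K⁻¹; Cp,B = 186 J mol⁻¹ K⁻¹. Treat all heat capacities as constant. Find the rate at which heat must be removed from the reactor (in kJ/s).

Extent of reaction ξ = 0.704 × 1970 = 1386.9 mol/h
Reaction term: ξ·ΔH°_rxn = 1386.9 × -216 = -299570 kJ/h
Sensible, feed 48.1→25 °C: -7872.7 kJ/h
Outlet flows (mol/h): A 583.12, O₂ 291.56, B 1386.9
Sensible, products 25→67.4 °C: 15215 kJ/h
Q = ΔH = -292220 kJ/h = -81.173 kW
Heat removed = 81.173 kJ/s

Q_out = 81.2 kJ/s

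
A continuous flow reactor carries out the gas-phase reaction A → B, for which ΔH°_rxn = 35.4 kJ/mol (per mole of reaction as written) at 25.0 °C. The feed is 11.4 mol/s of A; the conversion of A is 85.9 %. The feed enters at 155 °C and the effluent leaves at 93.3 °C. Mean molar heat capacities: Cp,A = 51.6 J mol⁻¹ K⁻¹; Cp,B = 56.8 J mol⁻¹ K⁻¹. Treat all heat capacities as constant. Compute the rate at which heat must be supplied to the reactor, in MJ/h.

Q_in = 1130 MJ/h

Extent of reaction ξ = 0.859 × 11.4 = 9.7926 mol/s
Reaction term: ξ·ΔH°_rxn = 9.7926 × 35.4 = 346.66 kJ/s
Sensible, feed 155→25 °C: -76.471 kJ/s
Outlet flows (mol/s): A 1.6074, B 9.7926
Sensible, products 25→93.3 °C: 43.655 kJ/s
Q = ΔH = 313.84 kJ/s = 313.84 kW
Heat supplied = 1129.8 MJ/h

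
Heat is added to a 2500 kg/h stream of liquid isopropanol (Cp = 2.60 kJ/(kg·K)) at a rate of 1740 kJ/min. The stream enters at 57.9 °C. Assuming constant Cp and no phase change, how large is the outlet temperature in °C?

T_out = 74.0 °C

Q = 1740 kJ/min = 104400 kJ/h
ΔT = Q/(ṁ·Cp) = 104400/(2500×2.60) = 16.062 K
T_out = 57.9 + 16.062 = 73.962 °C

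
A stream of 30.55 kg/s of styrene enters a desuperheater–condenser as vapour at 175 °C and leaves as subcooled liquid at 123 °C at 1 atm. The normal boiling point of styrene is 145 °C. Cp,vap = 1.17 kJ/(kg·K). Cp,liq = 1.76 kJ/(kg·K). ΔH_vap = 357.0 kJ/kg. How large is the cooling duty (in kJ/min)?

vapour 175→145 °C: -35.1 kJ/kg
condensation at 145 °C: -357 kJ/kg
liquid 145→123 °C: -38.72 kJ/kg
Δh = -35.1 + -357 + -38.72 = -430.82 kJ/kg
Q = ṁ·Δh = 30.55 kg/s × -430.82 kJ/kg = -13162 kJ/s
|Q| = 13162 kW = 789690 kJ/min

Q_c = 790000 kJ/min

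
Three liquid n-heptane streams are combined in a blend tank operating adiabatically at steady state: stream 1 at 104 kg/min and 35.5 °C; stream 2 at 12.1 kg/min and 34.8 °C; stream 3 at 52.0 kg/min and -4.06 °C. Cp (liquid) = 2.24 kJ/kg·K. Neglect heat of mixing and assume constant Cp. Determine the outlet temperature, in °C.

T_out = 23.2 °C

Energy balance with Q = 0: Σ ṁᵢCp,ᵢ(T_out − Tᵢ) = 0
Σ ṁᵢCp,ᵢTᵢ = 104×2.24×35.5 + 12.1×2.24×34.8 + 52.0×2.24×-4.06 = 8740.4
Σ ṁᵢCp,ᵢ = 104×2.24 + 12.1×2.24 + 52.0×2.24 = 376.54
T_out = 8740.4 / 376.54 = 23.212 °C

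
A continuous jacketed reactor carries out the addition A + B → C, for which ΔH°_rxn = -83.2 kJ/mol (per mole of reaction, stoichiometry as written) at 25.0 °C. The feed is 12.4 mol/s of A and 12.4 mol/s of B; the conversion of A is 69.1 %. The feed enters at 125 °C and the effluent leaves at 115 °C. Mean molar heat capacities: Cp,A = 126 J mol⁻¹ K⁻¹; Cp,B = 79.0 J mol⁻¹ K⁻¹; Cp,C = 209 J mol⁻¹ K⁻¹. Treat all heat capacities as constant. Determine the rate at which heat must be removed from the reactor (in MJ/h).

Extent of reaction ξ = 0.691 × 12.4 = 8.5684 mol/s
Reaction term: ξ·ΔH°_rxn = 8.5684 × -83.2 = -712.89 kJ/s
Sensible, feed 125→25 °C: -254.2 kJ/s
Outlet flows (mol/s): A 3.8316, B 3.8316, C 8.5684
Sensible, products 25→115 °C: 231.86 kJ/s
Q = ΔH = -735.23 kJ/s = -735.23 kW
Heat removed = 2646.8 MJ/h

Q_out = 2650 MJ/h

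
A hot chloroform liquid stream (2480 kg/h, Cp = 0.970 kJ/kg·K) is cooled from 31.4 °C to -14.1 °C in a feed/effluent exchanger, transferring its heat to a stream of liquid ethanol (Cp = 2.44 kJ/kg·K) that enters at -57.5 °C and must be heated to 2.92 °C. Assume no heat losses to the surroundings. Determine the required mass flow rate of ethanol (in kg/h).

Heat released by hot stream: Q = 2480 × 0.970 × (31.4 − -14.1) = 109450 kJ/h
Energy balance on cold side (adiabatic exchanger): Q = ṁ_c·Cp_c·(T_c,out − T_c,in)
ṁ_c = 109450 / [2.44 × (2.92 − -57.5)] = 742.44 kg/h

ṁ_c = 742 kg/h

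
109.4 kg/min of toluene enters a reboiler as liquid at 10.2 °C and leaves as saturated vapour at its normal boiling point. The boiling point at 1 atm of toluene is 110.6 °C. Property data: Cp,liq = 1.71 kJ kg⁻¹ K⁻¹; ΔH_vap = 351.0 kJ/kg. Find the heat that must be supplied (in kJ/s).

Q = 953 kJ/s

liquid 10.2→110.6 °C: 171.68 kJ/kg
vaporisation at 110.6 °C: 351 kJ/kg
Δh = 171.68 + 351 = 522.68 kJ/kg
Q = ṁ·Δh = 109.4 kg/min × 522.68 kJ/kg = 57182 kJ/min
|Q| = 953.03 kW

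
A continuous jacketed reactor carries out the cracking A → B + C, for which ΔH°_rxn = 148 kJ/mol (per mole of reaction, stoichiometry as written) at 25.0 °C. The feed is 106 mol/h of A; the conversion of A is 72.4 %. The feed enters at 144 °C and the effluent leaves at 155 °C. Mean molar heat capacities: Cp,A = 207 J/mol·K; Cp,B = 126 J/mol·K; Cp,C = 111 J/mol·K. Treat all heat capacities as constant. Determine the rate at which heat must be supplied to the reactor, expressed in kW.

Q_in = 3.31 kW

Extent of reaction ξ = 0.724 × 106 = 76.744 mol/h
Reaction term: ξ·ΔH°_rxn = 76.744 × 148 = 11358 kJ/h
Sensible, feed 144→25 °C: -2611.1 kJ/h
Outlet flows (mol/h): A 29.256, B 76.744, C 76.744
Sensible, products 25→155 °C: 3151.8 kJ/h
Q = ΔH = 11899 kJ/h = 3.3052 kW
Heat supplied = 3.3052 kW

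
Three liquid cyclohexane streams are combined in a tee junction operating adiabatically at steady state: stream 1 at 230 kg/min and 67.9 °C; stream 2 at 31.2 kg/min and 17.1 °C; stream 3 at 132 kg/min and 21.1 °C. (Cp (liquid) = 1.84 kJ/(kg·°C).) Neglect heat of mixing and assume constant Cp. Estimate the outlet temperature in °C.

No heat crosses the boundary, so H_out = H_in.
Σ ṁᵢCp,ᵢTᵢ = 230×1.84×67.9 + 31.2×1.84×17.1 + 132×1.84×21.1 = 34842
Σ ṁᵢCp,ᵢ = 230×1.84 + 31.2×1.84 + 132×1.84 = 723.49
T_out = 34842 / 723.49 = 48.158 °C

T_out = 48.2 °C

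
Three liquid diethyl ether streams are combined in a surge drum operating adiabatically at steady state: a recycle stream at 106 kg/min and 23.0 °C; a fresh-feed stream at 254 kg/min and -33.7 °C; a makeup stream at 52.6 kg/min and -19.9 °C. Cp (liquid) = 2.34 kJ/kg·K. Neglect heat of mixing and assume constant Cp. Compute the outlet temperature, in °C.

T_out = -17.4 °C

No heat crosses the boundary, so H_out = H_in.
T_out = Σ ṁᵢCp,ᵢTᵢ / Σ ṁᵢCp,ᵢ
      = -16774 / 965.48 = -17.374 °C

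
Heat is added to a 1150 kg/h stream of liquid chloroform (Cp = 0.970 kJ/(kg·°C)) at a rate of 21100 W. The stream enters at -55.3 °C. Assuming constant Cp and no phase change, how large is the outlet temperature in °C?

T_out = 12.8 °C

Q = 21100 W = 75960 kJ/h
ΔT = Q/(ṁ·Cp) = 75960/(1150×0.970) = 68.095 K
T_out = -55.3 + 68.095 = 12.795 °C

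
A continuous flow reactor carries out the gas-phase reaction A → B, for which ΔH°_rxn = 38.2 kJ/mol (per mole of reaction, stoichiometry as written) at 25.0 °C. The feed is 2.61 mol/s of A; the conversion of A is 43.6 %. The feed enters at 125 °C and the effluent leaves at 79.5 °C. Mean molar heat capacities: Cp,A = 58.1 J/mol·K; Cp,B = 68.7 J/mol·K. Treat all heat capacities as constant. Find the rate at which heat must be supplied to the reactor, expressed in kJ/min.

Extent of reaction ξ = 0.436 × 2.61 = 1.138 mol/s
Reaction term: ξ·ΔH°_rxn = 1.138 × 38.2 = 43.47 kJ/s
Sensible, feed 125→25 °C: -15.164 kJ/s
Outlet flows (mol/s): A 1.472, B 1.138
Sensible, products 25→79.5 °C: 8.9218 kJ/s
Q = ΔH = 37.228 kJ/s = 37.228 kW
Heat supplied = 2233.7 kJ/min

Q_in = 2230 kJ/min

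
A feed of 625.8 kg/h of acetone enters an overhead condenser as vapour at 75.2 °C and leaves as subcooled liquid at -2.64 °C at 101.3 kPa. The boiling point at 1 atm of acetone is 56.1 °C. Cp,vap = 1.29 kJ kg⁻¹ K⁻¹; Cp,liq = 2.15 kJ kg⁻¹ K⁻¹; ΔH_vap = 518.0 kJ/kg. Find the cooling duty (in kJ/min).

vapour 75.2→56.1 °C: -24.639 kJ/kg
condensation at 56.1 °C: -518 kJ/kg
liquid 56.1→-2.64 °C: -126.29 kJ/kg
Δh = -24.639 + -518 + -126.29 = -668.93 kJ/kg
Q = ṁ·Δh = 625.8 kg/h × -668.93 kJ/kg = -418620 kJ/h
|Q| = 116.28 kW = 6976.9 kJ/min

Q_c = 6980 kJ/min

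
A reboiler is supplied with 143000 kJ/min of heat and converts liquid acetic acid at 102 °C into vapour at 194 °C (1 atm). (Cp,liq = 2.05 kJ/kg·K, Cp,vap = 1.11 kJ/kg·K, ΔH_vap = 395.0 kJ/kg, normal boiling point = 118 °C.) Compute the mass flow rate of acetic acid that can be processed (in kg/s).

Δh = 2.05×(118−102) + 395.0 + 1.11×(194−118) = 512.16 kJ/kg
Q = 143000 kJ/min = 2383.3 kJ/s = 2383.3 kJ/s
ṁ = Q/Δh = 2383.3 / 512.16 = 4.6535 kg/s

ṁ = 4.65 kg/s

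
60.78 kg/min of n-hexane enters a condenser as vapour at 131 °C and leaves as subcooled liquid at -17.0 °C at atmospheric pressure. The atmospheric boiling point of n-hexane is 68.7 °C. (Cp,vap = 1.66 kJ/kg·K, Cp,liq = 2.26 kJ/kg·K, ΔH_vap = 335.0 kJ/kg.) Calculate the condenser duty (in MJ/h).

Q_c = 2310 MJ/h

vapour 131→68.7 °C: -103.42 kJ/kg
condensation at 68.7 °C: -335 kJ/kg
liquid 68.7→-17.0 °C: -193.68 kJ/kg
Δh = -103.42 + -335 + -193.68 = -632.1 kJ/kg
Q = ṁ·Δh = 60.78 kg/min × -632.1 kJ/kg = -38419 kJ/min
|Q| = 640.32 kW = 2305.1 MJ/h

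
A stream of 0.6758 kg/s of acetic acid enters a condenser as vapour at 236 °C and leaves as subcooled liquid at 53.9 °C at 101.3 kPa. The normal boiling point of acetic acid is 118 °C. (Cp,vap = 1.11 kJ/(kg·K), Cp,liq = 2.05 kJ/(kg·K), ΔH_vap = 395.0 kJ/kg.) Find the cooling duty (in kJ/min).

Q_c = 26700 kJ/min

vapour 236→118 °C: -130.98 kJ/kg
condensation at 118 °C: -395 kJ/kg
liquid 118→53.9 °C: -131.4 kJ/kg
Δh = -130.98 + -395 + -131.4 = -657.38 kJ/kg
Q = ṁ·Δh = 0.6758 kg/s × -657.38 kJ/kg = -444.26 kJ/s
|Q| = 444.26 kW = 26656 kJ/min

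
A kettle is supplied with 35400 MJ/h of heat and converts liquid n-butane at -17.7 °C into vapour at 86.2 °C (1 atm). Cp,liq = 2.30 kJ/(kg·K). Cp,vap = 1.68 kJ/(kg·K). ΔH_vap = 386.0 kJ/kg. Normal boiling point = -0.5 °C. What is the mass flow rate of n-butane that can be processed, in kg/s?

Δh = 2.30×(-0.5−-17.7) + 386.0 + 1.68×(86.2−-0.5) = 571.22 kJ/kg
Q = 35400 MJ/h = 9833.3 kJ/s = 9833.3 kJ/s
ṁ = Q/Δh = 9833.3 / 571.22 = 17.215 kg/s

ṁ = 17.2 kg/s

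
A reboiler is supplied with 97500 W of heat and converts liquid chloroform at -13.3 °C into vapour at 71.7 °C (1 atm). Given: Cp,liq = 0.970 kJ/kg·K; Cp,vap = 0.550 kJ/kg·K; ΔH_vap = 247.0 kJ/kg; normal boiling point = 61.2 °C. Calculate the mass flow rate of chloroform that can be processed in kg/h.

Δh = 0.970×(61.2−-13.3) + 247.0 + 0.550×(71.7−61.2) = 325.04 kJ/kg
Q = 97500 W = 97.5 kJ/s = 351000 kJ/h
ṁ = Q/Δh = 351000 / 325.04 = 1079.9 kg/h

ṁ = 1080 kg/h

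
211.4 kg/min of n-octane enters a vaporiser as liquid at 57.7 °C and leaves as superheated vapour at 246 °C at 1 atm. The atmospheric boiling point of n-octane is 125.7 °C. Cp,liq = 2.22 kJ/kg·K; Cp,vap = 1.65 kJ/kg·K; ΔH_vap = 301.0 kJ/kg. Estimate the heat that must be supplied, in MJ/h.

liquid 57.7→125.7 °C: 150.96 kJ/kg
vaporisation at 125.7 °C: 301 kJ/kg
vapour 125.7→246 °C: 198.49 kJ/kg
Δh = 150.96 + 301 + 198.49 = 650.45 kJ/kg
Q = ṁ·Δh = 211.4 kg/min × 650.45 kJ/kg = 137510 kJ/min
|Q| = 2291.8 kW = 8250.4 MJ/h

Q = 8250 MJ/h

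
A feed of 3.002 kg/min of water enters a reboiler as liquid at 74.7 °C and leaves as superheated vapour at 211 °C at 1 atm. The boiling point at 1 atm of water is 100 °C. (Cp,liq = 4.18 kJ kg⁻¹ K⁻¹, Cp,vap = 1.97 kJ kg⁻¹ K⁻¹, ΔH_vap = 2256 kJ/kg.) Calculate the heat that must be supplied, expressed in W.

Q = 129000 W

liquid 74.7→100 °C: 105.75 kJ/kg
vaporisation at 100 °C: 2256 kJ/kg
vapour 100→211 °C: 218.67 kJ/kg
Δh = 105.75 + 2256 + 218.67 = 2580.4 kJ/kg
Q = ṁ·Δh = 3.002 kg/min × 2580.4 kJ/kg = 7746.4 kJ/min
|Q| = 129.11 kW = 129110 W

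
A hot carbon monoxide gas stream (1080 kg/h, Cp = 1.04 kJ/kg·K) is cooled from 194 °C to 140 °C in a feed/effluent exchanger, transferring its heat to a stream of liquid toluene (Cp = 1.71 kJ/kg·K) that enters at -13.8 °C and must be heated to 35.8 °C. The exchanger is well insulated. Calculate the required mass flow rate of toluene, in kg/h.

ṁ_c = 715 kg/h

Heat released by hot stream: Q = 1080 × 1.04 × (194 − 140) = 60653 kJ/h
Energy balance on cold side (adiabatic exchanger): Q = ṁ_c·Cp_c·(T_c,out − T_c,in)
ṁ_c = 60653 / [1.71 × (35.8 − -13.8)] = 715.11 kg/h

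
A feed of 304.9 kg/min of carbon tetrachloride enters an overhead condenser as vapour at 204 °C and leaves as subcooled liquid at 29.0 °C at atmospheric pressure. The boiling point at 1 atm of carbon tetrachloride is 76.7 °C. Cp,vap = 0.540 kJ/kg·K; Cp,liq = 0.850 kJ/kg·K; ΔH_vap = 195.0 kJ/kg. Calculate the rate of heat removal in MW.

Q_c = 1.55 MW

vapour 204→76.7 °C: -68.742 kJ/kg
condensation at 76.7 °C: -195 kJ/kg
liquid 76.7→29.0 °C: -40.545 kJ/kg
Δh = -68.742 + -195 + -40.545 = -304.29 kJ/kg
Q = ṁ·Δh = 304.9 kg/min × -304.29 kJ/kg = -92777 kJ/min
|Q| = 1546.3 kW = 1.5463 MW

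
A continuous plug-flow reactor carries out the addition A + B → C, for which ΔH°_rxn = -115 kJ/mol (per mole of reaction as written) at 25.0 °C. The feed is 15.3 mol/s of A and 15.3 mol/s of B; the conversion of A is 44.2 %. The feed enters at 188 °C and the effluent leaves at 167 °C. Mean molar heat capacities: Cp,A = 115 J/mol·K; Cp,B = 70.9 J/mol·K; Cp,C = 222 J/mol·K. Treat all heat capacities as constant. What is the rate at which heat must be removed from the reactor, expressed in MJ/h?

Extent of reaction ξ = 0.442 × 15.3 = 6.7626 mol/s
Reaction term: ξ·ΔH°_rxn = 6.7626 × -115 = -777.7 kJ/s
Sensible, feed 188→25 °C: -463.62 kJ/s
Outlet flows (mol/s): A 8.5374, B 8.5374, C 6.7626
Sensible, products 25→167 °C: 438.55 kJ/s
Q = ΔH = -802.76 kJ/s = -802.76 kW
Heat removed = 2889.9 MJ/h

Q_out = 2890 MJ/h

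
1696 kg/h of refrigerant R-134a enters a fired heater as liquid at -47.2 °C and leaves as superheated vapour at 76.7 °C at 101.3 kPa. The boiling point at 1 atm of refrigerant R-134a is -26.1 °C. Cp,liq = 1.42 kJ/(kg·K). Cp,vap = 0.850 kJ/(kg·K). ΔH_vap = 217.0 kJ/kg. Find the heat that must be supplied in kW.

Q = 158 kW

liquid -47.2→-26.1 °C: 29.962 kJ/kg
vaporisation at -26.1 °C: 217 kJ/kg
vapour -26.1→76.7 °C: 87.38 kJ/kg
Δh = 29.962 + 217 + 87.38 = 334.34 kJ/kg
Q = ṁ·Δh = 1696 kg/h × 334.34 kJ/kg = 567040 kJ/h
|Q| = 157.51 kW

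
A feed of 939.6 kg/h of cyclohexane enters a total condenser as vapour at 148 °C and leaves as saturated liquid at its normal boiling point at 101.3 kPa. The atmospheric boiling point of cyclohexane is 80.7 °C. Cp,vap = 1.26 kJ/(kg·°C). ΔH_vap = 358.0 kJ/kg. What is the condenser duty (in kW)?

Q_c = 116 kW

vapour 148→80.7 °C: -84.798 kJ/kg
condensation at 80.7 °C: -358 kJ/kg
Δh = -84.798 + -358 = -442.8 kJ/kg
Q = ṁ·Δh = 939.6 kg/h × -442.8 kJ/kg = -416050 kJ/h
|Q| = 115.57 kW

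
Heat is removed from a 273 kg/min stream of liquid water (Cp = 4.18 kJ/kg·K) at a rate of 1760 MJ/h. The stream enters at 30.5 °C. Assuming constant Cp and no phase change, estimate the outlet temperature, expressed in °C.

Q = 1760 MJ/h = 29333 kJ/min
ΔT = Q/(ṁ·Cp) = 29333/(273×4.18) = 25.705 K
T_out = 30.5 − 25.705 = 4.7947 °C

T_out = 4.79 °C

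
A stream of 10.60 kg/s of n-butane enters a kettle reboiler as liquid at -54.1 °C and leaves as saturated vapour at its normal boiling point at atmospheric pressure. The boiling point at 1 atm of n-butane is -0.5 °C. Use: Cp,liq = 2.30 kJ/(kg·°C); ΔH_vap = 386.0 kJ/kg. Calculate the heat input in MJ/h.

Q = 19400 MJ/h

liquid -54.1→-0.5 °C: 123.28 kJ/kg
vaporisation at -0.5 °C: 386 kJ/kg
Δh = 123.28 + 386 = 509.28 kJ/kg
Q = ṁ·Δh = 10.60 kg/s × 509.28 kJ/kg = 5398.4 kJ/s
|Q| = 5398.4 kW = 19434 MJ/h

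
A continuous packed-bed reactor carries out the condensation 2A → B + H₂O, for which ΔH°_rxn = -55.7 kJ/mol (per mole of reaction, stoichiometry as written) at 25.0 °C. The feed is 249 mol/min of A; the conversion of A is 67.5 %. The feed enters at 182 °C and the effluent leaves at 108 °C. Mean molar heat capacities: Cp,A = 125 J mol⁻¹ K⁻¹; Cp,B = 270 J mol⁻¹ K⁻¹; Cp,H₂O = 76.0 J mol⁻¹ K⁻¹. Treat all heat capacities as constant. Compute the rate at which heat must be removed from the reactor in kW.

Q_out = 105 kW

Extent of reaction ξ = 0.675 × 249 / 2 = 84.038 mol/min
Reaction term: ξ·ΔH°_rxn = 84.038 × -55.7 = -4680.9 kJ/min
Sensible, feed 182→25 °C: -4886.6 kJ/min
Outlet flows (mol/min): A 80.925, B 84.038, H₂O 84.038
Sensible, products 25→108 °C: 3253 kJ/min
Q = ΔH = -6314.5 kJ/min = -105.24 kW
Heat removed = 105.24 kW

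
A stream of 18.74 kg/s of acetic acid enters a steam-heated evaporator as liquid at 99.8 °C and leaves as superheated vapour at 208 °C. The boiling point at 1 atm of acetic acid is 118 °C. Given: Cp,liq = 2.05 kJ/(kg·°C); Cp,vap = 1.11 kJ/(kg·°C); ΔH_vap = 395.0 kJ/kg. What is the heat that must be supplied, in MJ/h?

Q = 35900 MJ/h

liquid 99.8→118 °C: 37.31 kJ/kg
vaporisation at 118 °C: 395 kJ/kg
vapour 118→208 °C: 99.9 kJ/kg
Δh = 37.31 + 395 + 99.9 = 532.21 kJ/kg
Q = ṁ·Δh = 18.74 kg/s × 532.21 kJ/kg = 9973.6 kJ/s
|Q| = 9973.6 kW = 35905 MJ/h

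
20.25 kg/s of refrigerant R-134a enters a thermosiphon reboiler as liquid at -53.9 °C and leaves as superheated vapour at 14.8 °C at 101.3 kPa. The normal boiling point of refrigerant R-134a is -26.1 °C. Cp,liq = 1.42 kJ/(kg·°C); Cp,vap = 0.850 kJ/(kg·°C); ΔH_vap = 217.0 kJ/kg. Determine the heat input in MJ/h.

liquid -53.9→-26.1 °C: 39.476 kJ/kg
vaporisation at -26.1 °C: 217 kJ/kg
vapour -26.1→14.8 °C: 34.765 kJ/kg
Δh = 39.476 + 217 + 34.765 = 291.24 kJ/kg
Q = ṁ·Δh = 20.25 kg/s × 291.24 kJ/kg = 5897.6 kJ/s
|Q| = 5897.6 kW = 21231 MJ/h

Q = 21200 MJ/h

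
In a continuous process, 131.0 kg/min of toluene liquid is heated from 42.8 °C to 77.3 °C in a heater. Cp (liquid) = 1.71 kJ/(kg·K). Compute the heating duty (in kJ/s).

Q = ṁ·Cp·ΔT = 131.0 × 1.71 × (77.3 − 42.8) = 7728.3 kJ/min
Converting: 7728.3 / 60 s = 128.81 kW

Q = 129 kJ/s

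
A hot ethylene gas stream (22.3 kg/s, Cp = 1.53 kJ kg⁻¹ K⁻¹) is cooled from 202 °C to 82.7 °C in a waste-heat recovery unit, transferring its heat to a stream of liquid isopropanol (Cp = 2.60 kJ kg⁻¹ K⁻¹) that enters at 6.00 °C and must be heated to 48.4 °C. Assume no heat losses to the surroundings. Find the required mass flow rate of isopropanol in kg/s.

Heat released by hot stream: Q = 22.3 × 1.53 × (202 − 82.7) = 4070.4 kJ/s
Energy balance on cold side (adiabatic exchanger): Q = ṁ_c·Cp_c·(T_c,out − T_c,in)
ṁ_c = 4070.4 / [2.60 × (48.4 − 6.00)] = 36.923 kg/s

ṁ_c = 36.9 kg/s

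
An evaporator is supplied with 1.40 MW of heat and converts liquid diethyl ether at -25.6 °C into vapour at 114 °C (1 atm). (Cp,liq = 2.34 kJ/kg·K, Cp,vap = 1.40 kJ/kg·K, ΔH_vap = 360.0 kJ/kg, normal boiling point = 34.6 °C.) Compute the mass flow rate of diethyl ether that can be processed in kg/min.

ṁ = 137 kg/min

Δh = 2.34×(34.6−-25.6) + 360.0 + 1.40×(114−34.6) = 612.03 kJ/kg
Q = 1.40 MW = 1400 kJ/s = 84000 kJ/min
ṁ = Q/Δh = 84000 / 612.03 = 137.25 kg/min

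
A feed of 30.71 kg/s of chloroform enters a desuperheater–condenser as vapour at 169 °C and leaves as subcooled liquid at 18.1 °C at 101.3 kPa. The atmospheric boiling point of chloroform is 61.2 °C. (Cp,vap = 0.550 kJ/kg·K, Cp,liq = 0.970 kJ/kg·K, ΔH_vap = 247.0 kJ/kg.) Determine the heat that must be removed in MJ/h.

Q_c = 38500 MJ/h

vapour 169→61.2 °C: -59.29 kJ/kg
condensation at 61.2 °C: -247 kJ/kg
liquid 61.2→18.1 °C: -41.807 kJ/kg
Δh = -59.29 + -247 + -41.807 = -348.1 kJ/kg
Q = ṁ·Δh = 30.71 kg/s × -348.1 kJ/kg = -10690 kJ/s
|Q| = 10690 kW = 38484 MJ/h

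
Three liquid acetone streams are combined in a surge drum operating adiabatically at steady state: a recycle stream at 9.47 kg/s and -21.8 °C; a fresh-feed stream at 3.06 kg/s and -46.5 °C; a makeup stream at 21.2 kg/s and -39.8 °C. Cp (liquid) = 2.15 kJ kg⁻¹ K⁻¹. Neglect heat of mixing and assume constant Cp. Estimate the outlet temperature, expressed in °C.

T_out = -35.4 °C

No heat crosses the boundary, so H_out = H_in.
T_out = Σ ṁᵢCp,ᵢTᵢ / Σ ṁᵢCp,ᵢ
      = -2563.9 / 72.519 = -35.354 °C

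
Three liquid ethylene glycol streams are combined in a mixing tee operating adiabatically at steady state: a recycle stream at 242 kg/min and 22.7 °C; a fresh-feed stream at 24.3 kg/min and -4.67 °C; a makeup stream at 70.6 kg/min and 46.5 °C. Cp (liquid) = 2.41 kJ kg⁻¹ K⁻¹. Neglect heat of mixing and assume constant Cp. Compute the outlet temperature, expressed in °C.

T_out = 25.7 °C

No heat crosses the boundary, so H_out = H_in.
Σ ṁᵢCp,ᵢTᵢ = 242×2.41×22.7 + 24.3×2.41×-4.67 + 70.6×2.41×46.5 = 20877
Σ ṁᵢCp,ᵢ = 242×2.41 + 24.3×2.41 + 70.6×2.41 = 811.93
T_out = 20877 / 811.93 = 25.713 °C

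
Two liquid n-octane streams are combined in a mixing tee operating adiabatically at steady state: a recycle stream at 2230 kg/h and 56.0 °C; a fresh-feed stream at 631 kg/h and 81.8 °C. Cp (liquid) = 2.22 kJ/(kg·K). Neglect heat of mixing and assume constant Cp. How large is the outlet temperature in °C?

Energy balance with Q = 0: Σ ṁᵢCp,ᵢ(T_out − Tᵢ) = 0
Σ ṁᵢCp,ᵢTᵢ = 2230×2.22×56.0 + 631×2.22×81.8 = 391820
Σ ṁᵢCp,ᵢ = 2230×2.22 + 631×2.22 = 6351.4
T_out = 391820 / 6351.4 = 61.69 °C

T_out = 61.7 °C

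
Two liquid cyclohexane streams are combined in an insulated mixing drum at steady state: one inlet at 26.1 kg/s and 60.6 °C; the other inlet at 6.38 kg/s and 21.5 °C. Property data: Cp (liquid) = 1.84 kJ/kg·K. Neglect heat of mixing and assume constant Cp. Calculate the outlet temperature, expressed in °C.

Energy balance with Q = 0: Σ ṁᵢCp,ᵢ(T_out − Tᵢ) = 0
Σ ṁᵢCp,ᵢTᵢ = 26.1×1.84×60.6 + 6.38×1.84×21.5 = 3162.6
Σ ṁᵢCp,ᵢ = 26.1×1.84 + 6.38×1.84 = 59.763
T_out = 3162.6 / 59.763 = 52.92 °C

T_out = 52.9 °C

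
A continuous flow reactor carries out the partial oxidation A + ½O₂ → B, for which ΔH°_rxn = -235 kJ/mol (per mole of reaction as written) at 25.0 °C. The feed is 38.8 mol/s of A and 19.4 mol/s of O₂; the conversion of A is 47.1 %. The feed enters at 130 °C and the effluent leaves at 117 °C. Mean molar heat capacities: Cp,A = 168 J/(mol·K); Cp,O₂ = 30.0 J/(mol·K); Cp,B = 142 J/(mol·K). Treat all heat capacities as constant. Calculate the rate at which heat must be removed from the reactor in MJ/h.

Extent of reaction ξ = 0.471 × 38.8 = 18.275 mol/s
Reaction term: ξ·ΔH°_rxn = 18.275 × -235 = -4294.6 kJ/s
Sensible, feed 130→25 °C: -745.54 kJ/s
Outlet flows (mol/s): A 20.525, O₂ 10.263, B 18.275
Sensible, products 25→117 °C: 584.3 kJ/s
Q = ΔH = -4455.8 kJ/s = -4455.8 kW
Heat removed = 16041 MJ/h

Q_out = 16000 MJ/h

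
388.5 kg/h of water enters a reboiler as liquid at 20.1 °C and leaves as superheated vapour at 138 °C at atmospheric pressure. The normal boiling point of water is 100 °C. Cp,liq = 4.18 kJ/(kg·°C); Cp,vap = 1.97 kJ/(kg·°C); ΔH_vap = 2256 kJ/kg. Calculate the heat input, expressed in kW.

liquid 20.1→100 °C: 333.98 kJ/kg
vaporisation at 100 °C: 2256 kJ/kg
vapour 100→138 °C: 74.86 kJ/kg
Δh = 333.98 + 2256 + 74.86 = 2664.8 kJ/kg
Q = ṁ·Δh = 388.5 kg/h × 2664.8 kJ/kg = 1.0353e+06 kJ/h
|Q| = 287.58 kW

Q = 288 kW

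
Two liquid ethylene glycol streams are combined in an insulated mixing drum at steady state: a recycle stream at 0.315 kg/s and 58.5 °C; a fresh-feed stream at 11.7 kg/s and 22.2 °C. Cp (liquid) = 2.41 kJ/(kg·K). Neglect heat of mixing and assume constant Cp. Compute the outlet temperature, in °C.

T_out = 23.2 °C

No heat crosses the boundary, so H_out = H_in.
T_out = Σ ṁᵢCp,ᵢTᵢ / Σ ṁᵢCp,ᵢ
      = 670.38 / 28.956 = 23.152 °C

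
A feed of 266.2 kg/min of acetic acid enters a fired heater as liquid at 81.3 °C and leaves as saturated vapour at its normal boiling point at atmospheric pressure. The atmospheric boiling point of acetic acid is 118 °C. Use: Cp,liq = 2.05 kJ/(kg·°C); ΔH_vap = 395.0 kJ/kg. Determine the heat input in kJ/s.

liquid 81.3→118 °C: 75.235 kJ/kg
vaporisation at 118 °C: 395 kJ/kg
Δh = 75.235 + 395 = 470.24 kJ/kg
Q = ṁ·Δh = 266.2 kg/min × 470.24 kJ/kg = 125180 kJ/min
|Q| = 2086.3 kW

Q = 2090 kJ/s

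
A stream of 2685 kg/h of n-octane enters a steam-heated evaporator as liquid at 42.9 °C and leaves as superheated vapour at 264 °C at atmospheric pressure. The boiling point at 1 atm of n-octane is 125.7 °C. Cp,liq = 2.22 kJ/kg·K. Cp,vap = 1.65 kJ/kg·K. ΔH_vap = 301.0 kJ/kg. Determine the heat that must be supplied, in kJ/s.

liquid 42.9→125.7 °C: 183.82 kJ/kg
vaporisation at 125.7 °C: 301 kJ/kg
vapour 125.7→264 °C: 228.19 kJ/kg
Δh = 183.82 + 301 + 228.19 = 713.01 kJ/kg
Q = ṁ·Δh = 2685 kg/h × 713.01 kJ/kg = 1.9144e+06 kJ/h
|Q| = 531.79 kW

Q = 532 kJ/s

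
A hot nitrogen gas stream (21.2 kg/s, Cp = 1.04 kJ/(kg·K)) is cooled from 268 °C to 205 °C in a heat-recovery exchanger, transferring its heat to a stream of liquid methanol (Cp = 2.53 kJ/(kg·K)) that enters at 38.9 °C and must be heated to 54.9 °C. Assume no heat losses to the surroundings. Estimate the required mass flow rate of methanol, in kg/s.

ṁ_c = 34.3 kg/s

Heat released by hot stream: Q = 21.2 × 1.04 × (268 − 205) = 1389 kJ/s
Energy balance on cold side (adiabatic exchanger): Q = ṁ_c·Cp_c·(T_c,out − T_c,in)
ṁ_c = 1389 / [2.53 × (54.9 − 38.9)] = 34.314 kg/s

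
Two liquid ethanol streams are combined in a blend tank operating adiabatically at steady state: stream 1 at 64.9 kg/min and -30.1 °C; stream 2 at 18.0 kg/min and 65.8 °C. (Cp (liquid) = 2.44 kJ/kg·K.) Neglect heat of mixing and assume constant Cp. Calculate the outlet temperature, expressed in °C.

T_out = -9.28 °C

Adiabatic, steady state ⇒ Σ ṁᵢCp,ᵢ(T_out − Tᵢ) = 0
Σ ṁᵢCp,ᵢTᵢ = 64.9×2.44×-30.1 + 18.0×2.44×65.8 = -1876.6
Σ ṁᵢCp,ᵢ = 64.9×2.44 + 18.0×2.44 = 202.28
T_out = -1876.6 / 202.28 = -9.2773 °C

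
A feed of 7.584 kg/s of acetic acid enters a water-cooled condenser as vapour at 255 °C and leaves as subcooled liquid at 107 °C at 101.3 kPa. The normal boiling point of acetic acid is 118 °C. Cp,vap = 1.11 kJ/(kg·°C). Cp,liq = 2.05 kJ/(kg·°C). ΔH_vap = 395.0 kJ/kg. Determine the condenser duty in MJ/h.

vapour 255→118 °C: -152.07 kJ/kg
condensation at 118 °C: -395 kJ/kg
liquid 118→107 °C: -22.55 kJ/kg
Δh = -152.07 + -395 + -22.55 = -569.62 kJ/kg
Q = ṁ·Δh = 7.584 kg/s × -569.62 kJ/kg = -4320 kJ/s
|Q| = 4320 kW = 15552 MJ/h

Q_c = 15600 MJ/h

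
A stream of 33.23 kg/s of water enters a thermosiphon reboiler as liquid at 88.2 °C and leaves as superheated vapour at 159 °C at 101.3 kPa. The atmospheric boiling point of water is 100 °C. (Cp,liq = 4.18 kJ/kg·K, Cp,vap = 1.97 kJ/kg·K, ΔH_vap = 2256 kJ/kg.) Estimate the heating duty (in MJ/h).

liquid 88.2→100 °C: 49.324 kJ/kg
vaporisation at 100 °C: 2256 kJ/kg
vapour 100→159 °C: 116.23 kJ/kg
Δh = 49.324 + 2256 + 116.23 = 2421.6 kJ/kg
Q = ṁ·Δh = 33.23 kg/s × 2421.6 kJ/kg = 80468 kJ/s
|Q| = 80468 kW = 289690 MJ/h

Q = 290000 MJ/h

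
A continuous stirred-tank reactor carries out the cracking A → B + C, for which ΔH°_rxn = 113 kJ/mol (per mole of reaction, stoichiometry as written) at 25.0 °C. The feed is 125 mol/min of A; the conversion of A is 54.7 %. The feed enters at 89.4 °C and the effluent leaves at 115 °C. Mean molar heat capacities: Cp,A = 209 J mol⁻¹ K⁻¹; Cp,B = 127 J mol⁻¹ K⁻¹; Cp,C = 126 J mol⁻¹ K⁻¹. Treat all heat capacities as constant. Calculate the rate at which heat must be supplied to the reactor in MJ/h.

Q_in = 520 MJ/h

Extent of reaction ξ = 0.547 × 125 = 68.375 mol/min
Reaction term: ξ·ΔH°_rxn = 68.375 × 113 = 7726.4 kJ/min
Sensible, feed 89.4→25 °C: -1682.5 kJ/min
Outlet flows (mol/min): A 56.625, B 68.375, C 68.375
Sensible, products 25→115 °C: 2622 kJ/min
Q = ΔH = 8665.9 kJ/min = 144.43 kW
Heat supplied = 519.96 MJ/h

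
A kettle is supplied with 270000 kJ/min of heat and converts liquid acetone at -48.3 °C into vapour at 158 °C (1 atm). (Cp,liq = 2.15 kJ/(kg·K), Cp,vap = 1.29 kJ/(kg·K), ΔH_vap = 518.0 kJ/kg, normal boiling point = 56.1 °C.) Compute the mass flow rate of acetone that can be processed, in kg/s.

Δh = 2.15×(56.1−-48.3) + 518.0 + 1.29×(158−56.1) = 873.91 kJ/kg
Q = 270000 kJ/min = 4500 kJ/s = 4500 kJ/s
ṁ = Q/Δh = 4500 / 873.91 = 5.1493 kg/s

ṁ = 5.15 kg/s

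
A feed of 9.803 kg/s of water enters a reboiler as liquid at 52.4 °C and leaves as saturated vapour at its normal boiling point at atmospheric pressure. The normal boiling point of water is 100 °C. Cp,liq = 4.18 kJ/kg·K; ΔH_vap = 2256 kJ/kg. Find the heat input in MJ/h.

Q = 86600 MJ/h

liquid 52.4→100 °C: 198.97 kJ/kg
vaporisation at 100 °C: 2256 kJ/kg
Δh = 198.97 + 2256 = 2455 kJ/kg
Q = ṁ·Δh = 9.803 kg/s × 2455 kJ/kg = 24066 kJ/s
|Q| = 24066 kW = 86638 MJ/h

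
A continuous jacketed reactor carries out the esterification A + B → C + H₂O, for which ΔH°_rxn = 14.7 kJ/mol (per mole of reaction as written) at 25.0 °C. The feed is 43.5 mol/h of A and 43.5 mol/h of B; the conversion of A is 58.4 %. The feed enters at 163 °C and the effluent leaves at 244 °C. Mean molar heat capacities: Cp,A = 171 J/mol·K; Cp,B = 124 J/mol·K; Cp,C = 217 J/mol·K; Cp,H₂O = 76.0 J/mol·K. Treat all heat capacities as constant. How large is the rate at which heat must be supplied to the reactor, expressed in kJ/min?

Extent of reaction ξ = 0.584 × 43.5 = 25.404 mol/h
Reaction term: ξ·ΔH°_rxn = 25.404 × 14.7 = 373.44 kJ/h
Sensible, feed 163→25 °C: -1770.9 kJ/h
Outlet flows (mol/h): A 18.096, B 18.096, C 25.404, H₂O 25.404
Sensible, products 25→244 °C: 2799.2 kJ/h
Q = ΔH = 1401.7 kJ/h = 0.38937 kW
Heat supplied = 23.362 kJ/min

Q_in = 23.4 kJ/min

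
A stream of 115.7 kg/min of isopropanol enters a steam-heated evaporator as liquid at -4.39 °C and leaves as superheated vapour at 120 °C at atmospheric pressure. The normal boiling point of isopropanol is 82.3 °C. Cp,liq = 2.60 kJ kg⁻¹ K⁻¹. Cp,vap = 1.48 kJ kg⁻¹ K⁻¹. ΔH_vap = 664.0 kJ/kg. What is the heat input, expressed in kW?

Q = 1820 kW

liquid -4.39→82.3 °C: 225.39 kJ/kg
vaporisation at 82.3 °C: 664 kJ/kg
vapour 82.3→120 °C: 55.796 kJ/kg
Δh = 225.39 + 664 + 55.796 = 945.19 kJ/kg
Q = ṁ·Δh = 115.7 kg/min × 945.19 kJ/kg = 109360 kJ/min
|Q| = 1822.6 kW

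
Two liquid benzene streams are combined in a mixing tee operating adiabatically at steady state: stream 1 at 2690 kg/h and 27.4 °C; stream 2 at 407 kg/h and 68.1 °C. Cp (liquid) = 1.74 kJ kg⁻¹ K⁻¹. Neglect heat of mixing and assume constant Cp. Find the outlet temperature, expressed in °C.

T_out = 32.7 °C

Adiabatic, steady state ⇒ Σ ṁᵢCp,ᵢ(T_out − Tᵢ) = 0
Σ ṁᵢCp,ᵢTᵢ = 2690×1.74×27.4 + 407×1.74×68.1 = 176480
Σ ṁᵢCp,ᵢ = 2690×1.74 + 407×1.74 = 5388.8
T_out = 176480 / 5388.8 = 32.749 °C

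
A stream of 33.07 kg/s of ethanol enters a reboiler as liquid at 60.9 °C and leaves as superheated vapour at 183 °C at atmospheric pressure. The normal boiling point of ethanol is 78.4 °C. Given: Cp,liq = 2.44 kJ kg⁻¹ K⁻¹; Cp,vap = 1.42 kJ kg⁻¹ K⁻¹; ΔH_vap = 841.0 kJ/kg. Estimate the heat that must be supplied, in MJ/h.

Q = 123000 MJ/h

liquid 60.9→78.4 °C: 42.7 kJ/kg
vaporisation at 78.4 °C: 841 kJ/kg
vapour 78.4→183 °C: 148.53 kJ/kg
Δh = 42.7 + 841 + 148.53 = 1032.2 kJ/kg
Q = ṁ·Δh = 33.07 kg/s × 1032.2 kJ/kg = 34136 kJ/s
|Q| = 34136 kW = 122890 MJ/h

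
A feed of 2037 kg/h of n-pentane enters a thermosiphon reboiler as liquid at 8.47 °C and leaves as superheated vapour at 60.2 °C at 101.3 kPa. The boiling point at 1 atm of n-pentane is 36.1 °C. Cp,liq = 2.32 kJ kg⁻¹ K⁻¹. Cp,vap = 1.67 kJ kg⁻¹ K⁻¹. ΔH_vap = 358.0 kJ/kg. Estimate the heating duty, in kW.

Q = 262 kW

liquid 8.47→36.1 °C: 64.102 kJ/kg
vaporisation at 36.1 °C: 358 kJ/kg
vapour 36.1→60.2 °C: 40.247 kJ/kg
Δh = 64.102 + 358 + 40.247 = 462.35 kJ/kg
Q = ṁ·Δh = 2037 kg/h × 462.35 kJ/kg = 941800 kJ/h
|Q| = 261.61 kW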